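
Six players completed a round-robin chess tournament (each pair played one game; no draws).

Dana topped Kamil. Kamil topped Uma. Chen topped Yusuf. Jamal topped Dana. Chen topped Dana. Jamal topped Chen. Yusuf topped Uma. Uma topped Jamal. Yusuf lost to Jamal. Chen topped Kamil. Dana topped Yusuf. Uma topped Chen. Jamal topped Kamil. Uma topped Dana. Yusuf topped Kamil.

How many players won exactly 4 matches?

Win totals: Uma 3, Chen 3, Dana 2, Yusuf 2, Jamal 4, Kamil 1.
Exactly 4: Jamal — 1 player.

1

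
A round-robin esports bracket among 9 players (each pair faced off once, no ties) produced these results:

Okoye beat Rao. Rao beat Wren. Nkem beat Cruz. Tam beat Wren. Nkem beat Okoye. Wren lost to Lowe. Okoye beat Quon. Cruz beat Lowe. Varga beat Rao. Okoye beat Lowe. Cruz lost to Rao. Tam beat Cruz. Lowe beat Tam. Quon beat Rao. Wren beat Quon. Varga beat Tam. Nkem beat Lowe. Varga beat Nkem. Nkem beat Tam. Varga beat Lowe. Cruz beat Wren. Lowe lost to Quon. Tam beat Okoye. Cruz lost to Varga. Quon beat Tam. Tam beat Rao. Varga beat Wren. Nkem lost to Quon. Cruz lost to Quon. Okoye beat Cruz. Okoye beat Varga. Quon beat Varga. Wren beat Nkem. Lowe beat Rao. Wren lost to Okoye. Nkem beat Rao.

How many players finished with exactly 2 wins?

3

Win totals: Rao 2, Tam 4, Quon 6, Varga 6, Okoye 6, Lowe 3, Nkem 5, Cruz 2, Wren 2.
Exactly 2: Rao, Cruz, Wren — 3 players.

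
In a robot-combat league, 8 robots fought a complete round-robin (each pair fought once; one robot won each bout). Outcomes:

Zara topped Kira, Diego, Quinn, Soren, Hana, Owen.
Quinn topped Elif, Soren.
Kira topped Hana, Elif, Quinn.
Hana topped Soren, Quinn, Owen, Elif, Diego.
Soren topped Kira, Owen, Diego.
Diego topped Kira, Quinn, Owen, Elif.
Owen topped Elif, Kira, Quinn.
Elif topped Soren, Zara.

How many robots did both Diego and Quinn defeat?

Diego beat: Kira, Owen, Quinn, Elif.
Quinn beat: Soren, Elif.
Both beat: Elif — 1.

1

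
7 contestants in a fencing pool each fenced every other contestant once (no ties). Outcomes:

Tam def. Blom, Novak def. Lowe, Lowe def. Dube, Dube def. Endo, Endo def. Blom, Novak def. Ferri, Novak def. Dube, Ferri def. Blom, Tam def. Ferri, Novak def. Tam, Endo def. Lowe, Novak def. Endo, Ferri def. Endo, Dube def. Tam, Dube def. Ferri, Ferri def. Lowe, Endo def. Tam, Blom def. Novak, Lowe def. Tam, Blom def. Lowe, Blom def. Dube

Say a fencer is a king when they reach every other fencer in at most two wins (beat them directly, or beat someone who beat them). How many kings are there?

Novak reaches everyone (king).
Endo reaches everyone (king).
Lowe cannot reach Novak in two steps.
Ferri reaches everyone (king).
Blom reaches everyone (king).
Dube cannot reach Novak in two steps.
Tam reaches everyone (king).
Kings: Novak, Endo, Ferri, Blom, Tam — 5.

5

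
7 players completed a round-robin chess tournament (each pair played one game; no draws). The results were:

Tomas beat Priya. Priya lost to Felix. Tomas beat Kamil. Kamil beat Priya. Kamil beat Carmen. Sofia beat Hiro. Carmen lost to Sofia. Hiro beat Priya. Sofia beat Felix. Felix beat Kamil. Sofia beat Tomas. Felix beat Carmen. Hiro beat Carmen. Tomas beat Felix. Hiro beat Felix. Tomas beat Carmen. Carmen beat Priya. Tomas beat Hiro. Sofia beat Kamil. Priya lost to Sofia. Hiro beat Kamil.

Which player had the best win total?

Sofia

Win totals: Sofia 6, Felix 3, Carmen 1, Kamil 2, Tomas 5, Priya 0, Hiro 4.
Sofia leads with 6 wins (next highest: 5).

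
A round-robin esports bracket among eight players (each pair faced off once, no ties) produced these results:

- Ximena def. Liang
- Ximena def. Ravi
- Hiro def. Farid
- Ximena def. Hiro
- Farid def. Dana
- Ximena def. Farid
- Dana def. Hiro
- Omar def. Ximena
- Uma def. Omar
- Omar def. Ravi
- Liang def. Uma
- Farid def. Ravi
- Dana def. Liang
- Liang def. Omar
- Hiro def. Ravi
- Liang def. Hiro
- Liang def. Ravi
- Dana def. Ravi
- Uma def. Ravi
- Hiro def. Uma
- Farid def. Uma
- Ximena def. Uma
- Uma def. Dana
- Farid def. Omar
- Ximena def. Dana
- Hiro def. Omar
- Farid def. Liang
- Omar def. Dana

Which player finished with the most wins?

Win totals: Farid 5, Hiro 4, Ximena 6, Dana 3, Omar 3, Uma 3, Liang 4, Ravi 0.
Ximena leads with 6 wins (next highest: 5).

Ximena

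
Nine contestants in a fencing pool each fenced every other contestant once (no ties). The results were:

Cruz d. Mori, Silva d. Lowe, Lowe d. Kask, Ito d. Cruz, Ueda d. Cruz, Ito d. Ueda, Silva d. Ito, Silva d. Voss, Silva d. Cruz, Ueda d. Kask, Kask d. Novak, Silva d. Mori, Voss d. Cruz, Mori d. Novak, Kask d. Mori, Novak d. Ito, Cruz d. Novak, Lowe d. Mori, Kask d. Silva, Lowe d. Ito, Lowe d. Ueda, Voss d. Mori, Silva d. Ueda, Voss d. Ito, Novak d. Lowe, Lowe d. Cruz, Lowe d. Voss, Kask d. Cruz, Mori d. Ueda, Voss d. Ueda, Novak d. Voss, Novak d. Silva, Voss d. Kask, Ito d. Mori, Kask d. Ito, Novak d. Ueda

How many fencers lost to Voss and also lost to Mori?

Voss beat: Mori, Kask, Ito, Cruz, Ueda.
Mori beat: Novak, Ueda.
Both beat: Ueda — 1.

1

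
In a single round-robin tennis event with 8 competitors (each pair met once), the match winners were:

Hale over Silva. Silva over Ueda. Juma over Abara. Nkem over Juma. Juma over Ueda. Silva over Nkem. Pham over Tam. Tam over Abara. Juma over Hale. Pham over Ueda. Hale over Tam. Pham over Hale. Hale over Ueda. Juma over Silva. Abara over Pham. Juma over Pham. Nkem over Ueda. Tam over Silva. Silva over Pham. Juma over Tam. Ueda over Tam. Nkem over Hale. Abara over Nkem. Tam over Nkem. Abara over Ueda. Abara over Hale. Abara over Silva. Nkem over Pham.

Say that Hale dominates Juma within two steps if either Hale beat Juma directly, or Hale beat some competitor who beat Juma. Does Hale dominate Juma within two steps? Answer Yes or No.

No

Hale did not beat Juma directly.
Hale beat Tam, Silva, Ueda, but each of them lost to Juma. No two-step path.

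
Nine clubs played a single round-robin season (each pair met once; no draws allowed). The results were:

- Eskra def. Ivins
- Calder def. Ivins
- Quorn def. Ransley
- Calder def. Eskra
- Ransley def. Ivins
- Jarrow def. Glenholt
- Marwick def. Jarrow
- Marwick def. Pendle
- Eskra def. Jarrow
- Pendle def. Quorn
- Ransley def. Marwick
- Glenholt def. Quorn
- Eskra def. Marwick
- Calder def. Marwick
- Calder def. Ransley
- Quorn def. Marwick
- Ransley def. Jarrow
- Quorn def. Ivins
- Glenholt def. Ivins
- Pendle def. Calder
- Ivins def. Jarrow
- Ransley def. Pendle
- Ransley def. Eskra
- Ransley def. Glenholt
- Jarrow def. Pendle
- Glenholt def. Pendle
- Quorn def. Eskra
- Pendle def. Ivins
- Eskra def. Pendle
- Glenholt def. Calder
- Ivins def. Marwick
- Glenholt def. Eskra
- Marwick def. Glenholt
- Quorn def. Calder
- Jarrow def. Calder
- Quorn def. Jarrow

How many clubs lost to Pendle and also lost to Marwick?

Pendle beat: Ivins, Calder, Quorn.
Marwick beat: Pendle, Jarrow, Glenholt.
No one was beaten by both.

0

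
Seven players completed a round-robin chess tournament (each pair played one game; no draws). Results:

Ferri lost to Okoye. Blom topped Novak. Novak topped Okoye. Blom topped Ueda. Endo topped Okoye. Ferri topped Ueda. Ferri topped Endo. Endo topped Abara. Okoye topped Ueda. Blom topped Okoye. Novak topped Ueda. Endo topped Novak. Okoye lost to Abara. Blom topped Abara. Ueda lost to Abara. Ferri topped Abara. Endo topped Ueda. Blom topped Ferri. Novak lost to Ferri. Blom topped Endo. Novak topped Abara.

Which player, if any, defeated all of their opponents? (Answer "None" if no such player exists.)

Blom

Blom has 6 wins out of 6 opponents — a perfect record.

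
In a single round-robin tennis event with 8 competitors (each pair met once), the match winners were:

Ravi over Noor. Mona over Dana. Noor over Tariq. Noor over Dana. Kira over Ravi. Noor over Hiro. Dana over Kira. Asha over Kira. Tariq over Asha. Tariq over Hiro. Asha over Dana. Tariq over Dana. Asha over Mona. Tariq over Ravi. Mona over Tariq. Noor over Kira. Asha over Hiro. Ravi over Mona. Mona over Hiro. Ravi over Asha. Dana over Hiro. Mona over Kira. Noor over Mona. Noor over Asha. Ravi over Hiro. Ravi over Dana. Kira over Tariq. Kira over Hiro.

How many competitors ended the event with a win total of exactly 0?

1

Win totals: Tariq 4, Hiro 0, Kira 3, Dana 2, Mona 4, Asha 4, Ravi 5, Noor 6.
Exactly 0: Hiro — 1 competitor.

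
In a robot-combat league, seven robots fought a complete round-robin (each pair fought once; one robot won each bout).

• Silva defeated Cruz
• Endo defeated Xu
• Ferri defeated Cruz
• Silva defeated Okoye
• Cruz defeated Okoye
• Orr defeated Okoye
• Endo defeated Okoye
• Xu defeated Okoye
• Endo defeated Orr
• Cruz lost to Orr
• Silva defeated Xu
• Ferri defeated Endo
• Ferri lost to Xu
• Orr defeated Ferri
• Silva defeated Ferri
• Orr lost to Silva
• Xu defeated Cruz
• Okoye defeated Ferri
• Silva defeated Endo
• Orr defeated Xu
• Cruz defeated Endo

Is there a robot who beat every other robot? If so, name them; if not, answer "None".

Silva has 6 wins out of 6 opponents — a perfect record.

Silva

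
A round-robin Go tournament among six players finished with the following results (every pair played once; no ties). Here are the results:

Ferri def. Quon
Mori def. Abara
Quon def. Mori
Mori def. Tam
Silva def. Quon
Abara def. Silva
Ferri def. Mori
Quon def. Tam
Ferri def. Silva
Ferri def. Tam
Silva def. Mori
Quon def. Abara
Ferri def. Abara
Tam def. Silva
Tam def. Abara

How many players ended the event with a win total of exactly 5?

Win totals: Ferri 5, Quon 3, Silva 2, Abara 1, Tam 2, Mori 2.
Exactly 5: Ferri — 1 player.

1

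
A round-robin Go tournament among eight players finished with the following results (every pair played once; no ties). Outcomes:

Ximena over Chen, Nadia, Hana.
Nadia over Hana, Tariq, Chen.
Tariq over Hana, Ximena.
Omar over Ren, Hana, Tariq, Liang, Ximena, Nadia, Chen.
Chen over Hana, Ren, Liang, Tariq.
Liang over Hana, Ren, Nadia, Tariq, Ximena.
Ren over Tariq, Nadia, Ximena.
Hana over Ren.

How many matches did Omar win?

7

Omar's results: beat Ximena, Chen, Hana, Nadia, Liang, Tariq, Ren; lost to no one.
That is 7 wins.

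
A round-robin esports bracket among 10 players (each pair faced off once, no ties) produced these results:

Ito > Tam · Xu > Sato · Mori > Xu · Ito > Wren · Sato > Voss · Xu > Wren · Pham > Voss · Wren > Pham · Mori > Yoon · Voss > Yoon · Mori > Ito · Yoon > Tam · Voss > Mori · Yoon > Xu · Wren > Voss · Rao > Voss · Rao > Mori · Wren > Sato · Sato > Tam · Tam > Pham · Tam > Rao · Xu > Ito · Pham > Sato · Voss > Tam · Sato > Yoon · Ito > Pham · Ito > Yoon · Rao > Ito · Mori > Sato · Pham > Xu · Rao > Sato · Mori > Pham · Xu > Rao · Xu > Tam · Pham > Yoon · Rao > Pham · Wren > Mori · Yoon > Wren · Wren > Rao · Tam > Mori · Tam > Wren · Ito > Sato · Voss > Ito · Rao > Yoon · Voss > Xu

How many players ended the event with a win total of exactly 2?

Win totals: Sato 3, Xu 5, Rao 6, Mori 5, Wren 5, Ito 5, Tam 4, Voss 5, Yoon 3, Pham 4.
No player has exactly 2 wins.

0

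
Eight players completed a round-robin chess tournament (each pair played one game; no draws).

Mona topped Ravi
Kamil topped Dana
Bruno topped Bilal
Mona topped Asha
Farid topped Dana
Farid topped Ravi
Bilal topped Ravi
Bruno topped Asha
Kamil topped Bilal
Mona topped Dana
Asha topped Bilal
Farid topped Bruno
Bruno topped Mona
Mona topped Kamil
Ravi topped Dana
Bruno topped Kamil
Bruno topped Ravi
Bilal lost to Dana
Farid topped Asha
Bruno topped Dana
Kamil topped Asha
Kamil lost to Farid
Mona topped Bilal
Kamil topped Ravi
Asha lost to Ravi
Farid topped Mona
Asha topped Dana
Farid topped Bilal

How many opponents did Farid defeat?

7

Farid's results: beat Ravi, Bilal, Asha, Mona, Dana, Kamil, Bruno; lost to no one.
That is 7 wins.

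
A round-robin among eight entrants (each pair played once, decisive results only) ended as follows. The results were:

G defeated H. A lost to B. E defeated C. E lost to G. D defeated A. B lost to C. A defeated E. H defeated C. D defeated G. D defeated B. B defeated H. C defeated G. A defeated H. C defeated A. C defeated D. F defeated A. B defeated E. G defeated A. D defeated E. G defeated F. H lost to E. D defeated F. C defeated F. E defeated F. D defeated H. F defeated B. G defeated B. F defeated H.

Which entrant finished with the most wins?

D

Win totals: A 2, B 3, C 5, D 6, E 3, F 3, G 5, H 1.
D leads with 6 wins (next highest: 5).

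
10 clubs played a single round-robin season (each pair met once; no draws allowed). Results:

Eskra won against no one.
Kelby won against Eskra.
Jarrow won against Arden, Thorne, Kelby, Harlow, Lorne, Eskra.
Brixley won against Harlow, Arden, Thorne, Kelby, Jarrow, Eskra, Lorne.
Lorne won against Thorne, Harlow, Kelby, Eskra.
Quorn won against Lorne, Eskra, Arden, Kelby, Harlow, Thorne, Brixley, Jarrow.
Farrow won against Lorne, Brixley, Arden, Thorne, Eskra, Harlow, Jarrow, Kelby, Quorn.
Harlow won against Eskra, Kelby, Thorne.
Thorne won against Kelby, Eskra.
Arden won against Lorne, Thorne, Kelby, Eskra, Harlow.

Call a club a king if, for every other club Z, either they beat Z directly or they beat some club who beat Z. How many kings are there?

1

Brixley cannot reach Quorn, Farrow in two steps.
Quorn cannot reach Farrow in two steps.
Thorne cannot reach Brixley, Quorn, Harlow, Farrow, Arden, Jarrow, Lorne in two steps.
Kelby cannot reach Brixley, Quorn, Thorne, Harlow, Farrow, Arden, Jarrow, Lorne in two steps.
Harlow cannot reach Brixley, Quorn, Farrow, Arden, Jarrow, Lorne in two steps.
Farrow reaches everyone (king).
Arden cannot reach Brixley, Quorn, Farrow, Jarrow in two steps.
Jarrow cannot reach Brixley, Quorn, Farrow in two steps.
Lorne cannot reach Brixley, Quorn, Farrow, Arden, Jarrow in two steps.
Eskra cannot reach Brixley, Quorn, Thorne, Kelby, Harlow, Farrow, Arden, Jarrow, Lorne in two steps.
Kings: Farrow — 1.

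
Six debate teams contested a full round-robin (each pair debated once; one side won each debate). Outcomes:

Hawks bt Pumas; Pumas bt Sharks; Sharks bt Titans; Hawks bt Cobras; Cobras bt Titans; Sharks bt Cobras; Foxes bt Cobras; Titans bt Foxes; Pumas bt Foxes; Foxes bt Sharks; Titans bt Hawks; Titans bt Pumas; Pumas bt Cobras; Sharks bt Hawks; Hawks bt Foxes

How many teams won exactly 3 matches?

Win totals: Hawks 3, Sharks 3, Cobras 1, Foxes 2, Pumas 3, Titans 3.
Exactly 3: Hawks, Sharks, Pumas, Titans — 4 teams.

4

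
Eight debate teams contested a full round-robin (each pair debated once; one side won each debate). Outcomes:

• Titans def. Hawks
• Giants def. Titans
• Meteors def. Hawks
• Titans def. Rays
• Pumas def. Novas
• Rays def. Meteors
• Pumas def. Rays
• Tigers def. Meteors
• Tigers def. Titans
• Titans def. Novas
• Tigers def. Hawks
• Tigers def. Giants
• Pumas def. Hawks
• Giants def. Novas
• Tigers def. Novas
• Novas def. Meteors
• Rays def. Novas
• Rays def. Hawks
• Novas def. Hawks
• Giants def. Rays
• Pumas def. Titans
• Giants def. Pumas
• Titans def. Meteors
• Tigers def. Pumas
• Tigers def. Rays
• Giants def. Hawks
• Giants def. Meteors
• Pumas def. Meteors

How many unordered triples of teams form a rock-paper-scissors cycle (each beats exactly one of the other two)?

0

Win totals: Rays 3, Pumas 5, Hawks 0, Giants 6, Titans 4, Tigers 7, Novas 2, Meteors 1.
A team with w wins dominates both others in C(w,2) triples; summing gives 3 + 10 + 0 + 15 + 6 + 21 + 1 + 0 = 56 transitive triples.
Total triples C(8,3) = 56, so cyclic triples = 56 − 56 = 0.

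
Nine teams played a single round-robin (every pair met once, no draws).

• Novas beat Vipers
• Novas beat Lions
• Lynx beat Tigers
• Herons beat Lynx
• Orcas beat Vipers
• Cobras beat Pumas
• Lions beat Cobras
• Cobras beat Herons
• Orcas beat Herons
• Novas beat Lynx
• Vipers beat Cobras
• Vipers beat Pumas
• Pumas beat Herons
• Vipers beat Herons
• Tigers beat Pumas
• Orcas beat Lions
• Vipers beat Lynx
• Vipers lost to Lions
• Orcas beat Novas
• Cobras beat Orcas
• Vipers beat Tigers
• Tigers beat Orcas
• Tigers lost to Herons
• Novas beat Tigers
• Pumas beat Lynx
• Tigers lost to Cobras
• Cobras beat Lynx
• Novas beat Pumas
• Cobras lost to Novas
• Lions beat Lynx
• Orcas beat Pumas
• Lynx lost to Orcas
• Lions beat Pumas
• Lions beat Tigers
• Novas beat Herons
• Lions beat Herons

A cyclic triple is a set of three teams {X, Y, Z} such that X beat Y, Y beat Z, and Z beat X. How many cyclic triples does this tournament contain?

10

Win totals: Lynx 1, Lions 6, Herons 2, Cobras 5, Pumas 2, Orcas 6, Novas 7, Vipers 5, Tigers 2.
A team with w wins dominates both others in C(w,2) triples; summing gives 0 + 15 + 1 + 10 + 1 + 15 + 21 + 10 + 1 = 74 transitive triples.
Total triples C(9,3) = 84, so cyclic triples = 84 − 74 = 10.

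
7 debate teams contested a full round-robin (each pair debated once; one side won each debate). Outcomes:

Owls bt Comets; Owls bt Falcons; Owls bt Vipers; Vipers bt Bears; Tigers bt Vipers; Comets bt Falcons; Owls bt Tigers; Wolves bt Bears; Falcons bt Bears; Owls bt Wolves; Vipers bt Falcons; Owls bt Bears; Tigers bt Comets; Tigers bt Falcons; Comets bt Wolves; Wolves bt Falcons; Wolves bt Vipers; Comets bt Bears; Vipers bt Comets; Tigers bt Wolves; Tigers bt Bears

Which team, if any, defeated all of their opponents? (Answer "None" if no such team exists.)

Owls

Owls has 6 wins out of 6 opponents — a perfect record.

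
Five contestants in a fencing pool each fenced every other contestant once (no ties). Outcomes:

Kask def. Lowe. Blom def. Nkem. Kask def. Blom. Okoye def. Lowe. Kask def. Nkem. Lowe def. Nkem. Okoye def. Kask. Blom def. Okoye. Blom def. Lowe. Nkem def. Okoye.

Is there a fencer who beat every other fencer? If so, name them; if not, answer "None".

None

Highest win total is Kask with 3 (out of 4 possible).
Kask lost to Okoye, so no fencer went undefeated.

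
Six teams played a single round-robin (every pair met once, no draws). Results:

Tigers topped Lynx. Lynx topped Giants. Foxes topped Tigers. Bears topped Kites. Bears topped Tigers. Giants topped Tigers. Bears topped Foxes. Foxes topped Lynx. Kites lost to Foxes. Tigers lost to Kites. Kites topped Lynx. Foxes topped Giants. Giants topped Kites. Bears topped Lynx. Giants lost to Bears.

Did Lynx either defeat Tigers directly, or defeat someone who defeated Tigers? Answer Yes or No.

Yes

Lynx did not beat Tigers directly.
Lynx beat Giants. Of those, Giants beat Tigers.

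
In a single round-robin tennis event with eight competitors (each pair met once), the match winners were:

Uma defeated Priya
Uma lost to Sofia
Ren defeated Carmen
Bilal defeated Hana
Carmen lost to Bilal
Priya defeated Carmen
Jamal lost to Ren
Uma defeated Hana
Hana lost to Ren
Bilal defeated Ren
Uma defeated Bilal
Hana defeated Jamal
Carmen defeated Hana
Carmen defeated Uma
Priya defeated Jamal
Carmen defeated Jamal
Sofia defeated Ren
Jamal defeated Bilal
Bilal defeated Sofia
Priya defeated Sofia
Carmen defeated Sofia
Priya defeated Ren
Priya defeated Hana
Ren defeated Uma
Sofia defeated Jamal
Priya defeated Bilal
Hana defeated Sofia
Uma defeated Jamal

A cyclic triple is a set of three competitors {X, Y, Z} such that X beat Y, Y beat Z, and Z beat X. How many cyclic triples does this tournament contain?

Win totals: Hana 2, Uma 4, Ren 4, Jamal 1, Priya 6, Bilal 4, Carmen 4, Sofia 3.
A competitor with w wins dominates both others in C(w,2) triples; summing gives 1 + 6 + 6 + 0 + 15 + 6 + 6 + 3 = 43 transitive triples.
Total triples C(8,3) = 56, so cyclic triples = 56 − 43 = 13.

13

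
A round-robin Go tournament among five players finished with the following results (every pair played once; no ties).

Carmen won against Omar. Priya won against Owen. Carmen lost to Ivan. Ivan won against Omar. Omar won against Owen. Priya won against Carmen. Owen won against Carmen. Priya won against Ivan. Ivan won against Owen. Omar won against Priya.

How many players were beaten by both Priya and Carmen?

0

Priya beat: Carmen, Owen, Ivan.
Carmen beat: Omar.
No one was beaten by both.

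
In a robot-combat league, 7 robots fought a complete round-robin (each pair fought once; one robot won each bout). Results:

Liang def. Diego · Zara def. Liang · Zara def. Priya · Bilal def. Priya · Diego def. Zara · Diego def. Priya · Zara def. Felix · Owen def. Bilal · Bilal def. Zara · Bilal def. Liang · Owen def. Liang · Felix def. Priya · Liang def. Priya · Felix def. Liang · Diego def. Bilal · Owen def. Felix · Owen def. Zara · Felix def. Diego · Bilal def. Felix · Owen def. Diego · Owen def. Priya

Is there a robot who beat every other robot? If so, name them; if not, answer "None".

Owen has 6 wins out of 6 opponents — a perfect record.

Owen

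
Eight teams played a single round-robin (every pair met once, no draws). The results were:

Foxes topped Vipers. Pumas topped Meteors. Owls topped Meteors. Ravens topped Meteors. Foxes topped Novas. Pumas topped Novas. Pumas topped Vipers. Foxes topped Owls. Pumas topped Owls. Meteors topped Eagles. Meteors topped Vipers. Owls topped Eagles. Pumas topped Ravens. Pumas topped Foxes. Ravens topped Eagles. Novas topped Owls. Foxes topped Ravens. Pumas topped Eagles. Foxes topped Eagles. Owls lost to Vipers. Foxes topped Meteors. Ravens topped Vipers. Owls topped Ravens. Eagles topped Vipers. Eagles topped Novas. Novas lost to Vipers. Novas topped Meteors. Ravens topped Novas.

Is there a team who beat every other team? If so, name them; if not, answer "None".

Pumas

Pumas has 7 wins out of 7 opponents — a perfect record.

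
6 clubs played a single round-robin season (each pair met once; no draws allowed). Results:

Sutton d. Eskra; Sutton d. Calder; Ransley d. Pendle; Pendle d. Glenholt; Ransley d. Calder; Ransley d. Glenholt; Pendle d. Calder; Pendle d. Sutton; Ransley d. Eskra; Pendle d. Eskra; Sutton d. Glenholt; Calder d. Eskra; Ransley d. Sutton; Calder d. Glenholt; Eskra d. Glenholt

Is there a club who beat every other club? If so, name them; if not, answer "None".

Ransley has 5 wins out of 5 opponents — a perfect record.

Ransley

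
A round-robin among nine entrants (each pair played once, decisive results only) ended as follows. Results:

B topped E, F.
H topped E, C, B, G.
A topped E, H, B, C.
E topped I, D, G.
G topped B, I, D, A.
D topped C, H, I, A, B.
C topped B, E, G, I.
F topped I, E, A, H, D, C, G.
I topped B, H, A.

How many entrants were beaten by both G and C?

G beat: A, B, D, I.
C beat: B, E, G, I.
Both beat: B, I — 2.

2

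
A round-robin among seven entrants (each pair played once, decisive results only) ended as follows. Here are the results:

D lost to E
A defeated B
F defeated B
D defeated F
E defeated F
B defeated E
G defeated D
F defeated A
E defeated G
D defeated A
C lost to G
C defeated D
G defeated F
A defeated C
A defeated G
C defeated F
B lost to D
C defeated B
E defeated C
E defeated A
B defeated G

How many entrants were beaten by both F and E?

1

F beat: A, B.
E beat: A, C, D, F, G.
Both beat: A — 1.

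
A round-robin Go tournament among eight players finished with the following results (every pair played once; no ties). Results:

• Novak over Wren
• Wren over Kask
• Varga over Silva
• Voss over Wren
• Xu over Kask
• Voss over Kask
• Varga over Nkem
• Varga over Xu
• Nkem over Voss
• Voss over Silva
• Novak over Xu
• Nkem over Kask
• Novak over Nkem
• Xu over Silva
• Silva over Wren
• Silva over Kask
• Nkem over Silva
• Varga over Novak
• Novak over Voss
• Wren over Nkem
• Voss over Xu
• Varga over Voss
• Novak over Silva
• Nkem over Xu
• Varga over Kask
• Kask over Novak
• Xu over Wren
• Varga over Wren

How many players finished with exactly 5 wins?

1

Win totals: Xu 3, Novak 5, Varga 7, Nkem 4, Kask 1, Wren 2, Voss 4, Silva 2.
Exactly 5: Novak — 1 player.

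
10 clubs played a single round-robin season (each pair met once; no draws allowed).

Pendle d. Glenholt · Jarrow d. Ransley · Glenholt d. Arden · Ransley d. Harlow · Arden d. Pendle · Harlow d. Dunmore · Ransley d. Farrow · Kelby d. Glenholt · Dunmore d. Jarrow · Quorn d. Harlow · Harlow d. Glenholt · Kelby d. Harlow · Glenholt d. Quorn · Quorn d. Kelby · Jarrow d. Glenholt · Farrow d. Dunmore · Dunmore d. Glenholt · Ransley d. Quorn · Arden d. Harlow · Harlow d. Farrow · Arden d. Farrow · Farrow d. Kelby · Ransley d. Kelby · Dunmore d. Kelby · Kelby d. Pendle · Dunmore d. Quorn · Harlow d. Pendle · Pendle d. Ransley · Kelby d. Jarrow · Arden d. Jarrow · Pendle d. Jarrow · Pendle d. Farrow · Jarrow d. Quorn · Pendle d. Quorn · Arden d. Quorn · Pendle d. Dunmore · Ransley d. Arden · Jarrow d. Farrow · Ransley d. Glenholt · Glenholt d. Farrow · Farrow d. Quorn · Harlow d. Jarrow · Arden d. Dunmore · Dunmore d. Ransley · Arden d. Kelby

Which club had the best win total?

Arden

Win totals: Glenholt 3, Arden 7, Jarrow 4, Kelby 4, Harlow 5, Pendle 6, Ransley 6, Dunmore 5, Farrow 3, Quorn 2.
Arden leads with 7 wins (next highest: 6).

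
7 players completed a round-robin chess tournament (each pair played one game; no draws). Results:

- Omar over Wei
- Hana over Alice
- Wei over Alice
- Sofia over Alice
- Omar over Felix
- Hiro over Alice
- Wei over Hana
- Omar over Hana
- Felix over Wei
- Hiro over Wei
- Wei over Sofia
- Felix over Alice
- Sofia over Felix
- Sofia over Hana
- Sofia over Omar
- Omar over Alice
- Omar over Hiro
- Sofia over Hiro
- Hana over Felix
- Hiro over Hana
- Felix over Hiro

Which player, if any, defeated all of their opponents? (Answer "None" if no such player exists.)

Highest win total is Sofia with 5 (out of 6 possible).
Sofia lost to Wei, so no player went undefeated.

None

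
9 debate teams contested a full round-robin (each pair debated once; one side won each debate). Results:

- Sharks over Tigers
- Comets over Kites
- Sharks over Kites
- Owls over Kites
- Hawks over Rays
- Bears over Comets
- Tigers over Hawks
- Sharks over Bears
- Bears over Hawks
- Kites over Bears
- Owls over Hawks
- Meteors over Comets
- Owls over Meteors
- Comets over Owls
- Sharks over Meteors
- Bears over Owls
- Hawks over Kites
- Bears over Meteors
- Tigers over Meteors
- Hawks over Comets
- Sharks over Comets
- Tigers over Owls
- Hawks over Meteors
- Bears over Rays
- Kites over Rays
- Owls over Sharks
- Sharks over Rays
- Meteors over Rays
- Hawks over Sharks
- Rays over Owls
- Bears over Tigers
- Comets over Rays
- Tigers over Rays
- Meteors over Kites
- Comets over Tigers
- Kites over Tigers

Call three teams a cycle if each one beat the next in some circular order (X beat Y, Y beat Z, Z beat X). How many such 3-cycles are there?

Win totals: Sharks 6, Owls 4, Rays 1, Meteors 3, Tigers 4, Comets 4, Bears 6, Hawks 5, Kites 3.
A team with w wins dominates both others in C(w,2) triples; summing gives 15 + 6 + 0 + 3 + 6 + 6 + 15 + 10 + 3 = 64 transitive triples.
Total triples C(9,3) = 84, so cyclic triples = 84 − 64 = 20.

20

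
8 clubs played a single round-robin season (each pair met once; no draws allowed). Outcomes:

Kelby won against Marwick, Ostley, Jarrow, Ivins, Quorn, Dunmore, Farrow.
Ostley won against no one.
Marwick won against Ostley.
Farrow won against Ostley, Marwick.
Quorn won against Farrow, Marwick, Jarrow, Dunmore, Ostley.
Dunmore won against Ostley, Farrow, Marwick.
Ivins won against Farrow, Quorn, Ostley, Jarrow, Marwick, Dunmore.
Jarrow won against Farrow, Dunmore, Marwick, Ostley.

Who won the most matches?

Win totals: Quorn 5, Ivins 6, Jarrow 4, Ostley 0, Kelby 7, Farrow 2, Dunmore 3, Marwick 1.
Kelby leads with 7 wins (next highest: 6).

Kelby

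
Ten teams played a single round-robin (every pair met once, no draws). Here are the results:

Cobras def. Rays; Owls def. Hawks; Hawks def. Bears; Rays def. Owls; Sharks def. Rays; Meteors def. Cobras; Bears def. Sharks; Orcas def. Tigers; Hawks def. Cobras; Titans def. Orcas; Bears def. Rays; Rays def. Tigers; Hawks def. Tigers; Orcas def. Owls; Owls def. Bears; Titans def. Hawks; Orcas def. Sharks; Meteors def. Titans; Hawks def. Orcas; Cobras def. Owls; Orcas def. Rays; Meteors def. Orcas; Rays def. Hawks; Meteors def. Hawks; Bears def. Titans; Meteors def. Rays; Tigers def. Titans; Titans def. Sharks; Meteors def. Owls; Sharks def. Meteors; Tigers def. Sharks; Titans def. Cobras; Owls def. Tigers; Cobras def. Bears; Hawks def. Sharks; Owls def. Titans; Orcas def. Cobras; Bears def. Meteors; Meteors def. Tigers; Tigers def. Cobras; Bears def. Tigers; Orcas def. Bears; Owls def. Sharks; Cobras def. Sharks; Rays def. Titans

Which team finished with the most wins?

Win totals: Hawks 5, Rays 4, Titans 4, Bears 5, Owls 5, Sharks 2, Meteors 7, Cobras 4, Orcas 6, Tigers 3.
Meteors leads with 7 wins (next highest: 6).

Meteors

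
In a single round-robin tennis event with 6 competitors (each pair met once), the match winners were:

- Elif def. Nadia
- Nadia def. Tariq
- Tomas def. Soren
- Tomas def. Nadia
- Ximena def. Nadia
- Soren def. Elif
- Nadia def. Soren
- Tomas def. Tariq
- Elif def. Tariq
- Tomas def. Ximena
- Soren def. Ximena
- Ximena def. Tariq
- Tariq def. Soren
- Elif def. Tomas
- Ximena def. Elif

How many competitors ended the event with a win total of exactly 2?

2

Win totals: Ximena 3, Soren 2, Tomas 4, Nadia 2, Elif 3, Tariq 1.
Exactly 2: Soren, Nadia — 2 competitors.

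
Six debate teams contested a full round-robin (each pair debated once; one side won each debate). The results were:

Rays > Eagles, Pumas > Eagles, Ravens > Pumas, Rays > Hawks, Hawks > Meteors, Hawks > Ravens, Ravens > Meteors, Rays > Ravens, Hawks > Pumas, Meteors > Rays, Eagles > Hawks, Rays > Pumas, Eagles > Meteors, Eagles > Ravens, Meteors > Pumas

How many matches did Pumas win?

Pumas' results: beat Eagles; lost to Meteors, Rays, Ravens, Hawks.
That is 1 win.

1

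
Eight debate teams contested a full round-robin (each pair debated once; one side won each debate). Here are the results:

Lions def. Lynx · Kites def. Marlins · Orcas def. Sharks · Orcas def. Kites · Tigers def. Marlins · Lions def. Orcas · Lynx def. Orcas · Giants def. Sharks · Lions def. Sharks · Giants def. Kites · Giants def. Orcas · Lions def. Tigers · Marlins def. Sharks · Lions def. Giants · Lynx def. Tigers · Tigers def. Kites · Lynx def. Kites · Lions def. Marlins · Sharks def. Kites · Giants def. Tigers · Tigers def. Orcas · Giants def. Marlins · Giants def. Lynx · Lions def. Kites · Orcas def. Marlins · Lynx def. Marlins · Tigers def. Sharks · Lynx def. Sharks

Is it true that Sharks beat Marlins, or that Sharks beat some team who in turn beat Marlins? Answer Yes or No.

Yes

Sharks did not beat Marlins directly.
Sharks beat Kites. Of those, Kites beat Marlins.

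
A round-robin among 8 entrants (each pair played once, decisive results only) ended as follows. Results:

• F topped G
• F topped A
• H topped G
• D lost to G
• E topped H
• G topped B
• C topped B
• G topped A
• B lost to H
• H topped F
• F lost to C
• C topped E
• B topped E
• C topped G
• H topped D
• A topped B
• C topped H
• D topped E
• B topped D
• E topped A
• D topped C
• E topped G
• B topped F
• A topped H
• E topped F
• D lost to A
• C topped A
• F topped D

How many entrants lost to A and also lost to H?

2

A beat: B, D, H.
H beat: B, D, F, G.
Both beat: B, D — 2.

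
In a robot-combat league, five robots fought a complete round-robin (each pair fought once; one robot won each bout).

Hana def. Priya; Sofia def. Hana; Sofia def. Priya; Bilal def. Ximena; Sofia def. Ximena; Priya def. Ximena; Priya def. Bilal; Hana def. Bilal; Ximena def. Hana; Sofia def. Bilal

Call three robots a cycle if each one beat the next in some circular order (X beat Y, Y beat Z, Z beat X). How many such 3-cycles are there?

Of the C(5,3) = 10 triples, the cyclic ones are: {Ximena, Bilal, Hana}; {Ximena, Hana, Priya}.
That is 2.

2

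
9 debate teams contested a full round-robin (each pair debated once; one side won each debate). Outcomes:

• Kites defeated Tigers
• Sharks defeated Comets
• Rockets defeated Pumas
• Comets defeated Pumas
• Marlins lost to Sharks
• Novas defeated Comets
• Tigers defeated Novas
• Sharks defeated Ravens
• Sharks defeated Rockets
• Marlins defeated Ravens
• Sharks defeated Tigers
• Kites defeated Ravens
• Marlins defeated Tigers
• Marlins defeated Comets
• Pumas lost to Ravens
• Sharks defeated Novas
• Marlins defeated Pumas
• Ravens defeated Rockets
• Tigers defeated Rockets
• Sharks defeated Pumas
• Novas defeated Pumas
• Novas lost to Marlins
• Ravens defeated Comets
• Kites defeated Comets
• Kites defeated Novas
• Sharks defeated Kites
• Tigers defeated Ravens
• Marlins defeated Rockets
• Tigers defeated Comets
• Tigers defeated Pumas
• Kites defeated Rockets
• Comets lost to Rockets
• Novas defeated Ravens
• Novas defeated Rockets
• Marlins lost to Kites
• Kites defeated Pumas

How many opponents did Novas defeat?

4

Novas' results: beat Comets, Rockets, Pumas, Ravens; lost to Marlins, Tigers, Kites, Sharks.
That is 4 wins.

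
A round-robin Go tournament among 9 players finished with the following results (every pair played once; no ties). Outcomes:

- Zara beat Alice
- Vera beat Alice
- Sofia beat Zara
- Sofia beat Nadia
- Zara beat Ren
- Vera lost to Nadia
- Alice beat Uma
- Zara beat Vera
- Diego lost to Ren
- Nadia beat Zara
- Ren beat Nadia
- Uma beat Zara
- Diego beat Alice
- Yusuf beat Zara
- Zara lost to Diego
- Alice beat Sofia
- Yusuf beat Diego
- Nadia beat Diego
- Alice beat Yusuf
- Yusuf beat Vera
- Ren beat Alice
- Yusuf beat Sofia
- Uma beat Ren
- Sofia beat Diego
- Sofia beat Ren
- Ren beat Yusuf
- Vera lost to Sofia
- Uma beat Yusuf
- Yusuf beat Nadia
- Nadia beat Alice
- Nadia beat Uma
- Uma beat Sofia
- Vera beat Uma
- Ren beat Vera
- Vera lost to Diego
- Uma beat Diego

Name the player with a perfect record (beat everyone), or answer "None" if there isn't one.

Highest win total is Yusuf with 5 (out of 8 possible).
Yusuf lost to Uma, Alice, Ren, so no player went undefeated.

None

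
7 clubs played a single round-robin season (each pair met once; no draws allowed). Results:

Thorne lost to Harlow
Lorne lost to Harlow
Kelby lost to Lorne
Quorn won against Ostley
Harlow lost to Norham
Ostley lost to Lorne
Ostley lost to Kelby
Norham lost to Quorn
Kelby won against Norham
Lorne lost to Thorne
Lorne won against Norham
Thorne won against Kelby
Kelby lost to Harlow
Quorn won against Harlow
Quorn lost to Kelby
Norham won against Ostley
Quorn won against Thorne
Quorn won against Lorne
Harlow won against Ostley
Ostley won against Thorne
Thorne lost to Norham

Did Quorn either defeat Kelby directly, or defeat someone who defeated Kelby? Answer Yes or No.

Quorn did not beat Kelby directly.
Quorn beat Thorne, Harlow, Norham, Lorne, Ostley. Of those, Thorne beat Kelby.

Yes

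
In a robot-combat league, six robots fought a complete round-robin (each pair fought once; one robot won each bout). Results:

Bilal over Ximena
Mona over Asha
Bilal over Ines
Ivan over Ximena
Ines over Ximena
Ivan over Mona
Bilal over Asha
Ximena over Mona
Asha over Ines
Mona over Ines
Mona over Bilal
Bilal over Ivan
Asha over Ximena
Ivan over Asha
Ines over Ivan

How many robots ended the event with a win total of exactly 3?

2

Win totals: Asha 2, Ximena 1, Bilal 4, Ines 2, Ivan 3, Mona 3.
Exactly 3: Ivan, Mona — 2 robots.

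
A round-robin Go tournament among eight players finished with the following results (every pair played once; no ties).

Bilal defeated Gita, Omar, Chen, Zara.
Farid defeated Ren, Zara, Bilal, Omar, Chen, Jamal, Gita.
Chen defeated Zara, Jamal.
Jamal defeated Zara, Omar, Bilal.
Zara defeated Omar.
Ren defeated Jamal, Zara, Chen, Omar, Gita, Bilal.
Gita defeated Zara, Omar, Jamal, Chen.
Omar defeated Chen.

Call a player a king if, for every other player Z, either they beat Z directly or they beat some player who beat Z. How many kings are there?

Ren cannot reach Farid in two steps.
Jamal cannot reach Ren, Farid in two steps.
Omar cannot reach Ren, Bilal, Gita, Farid in two steps.
Bilal cannot reach Ren, Farid in two steps.
Gita cannot reach Ren, Farid in two steps.
Chen cannot reach Ren, Gita, Farid in two steps.
Farid reaches everyone (king).
Zara cannot reach Ren, Jamal, Bilal, Gita, Farid in two steps.
Kings: Farid — 1.

1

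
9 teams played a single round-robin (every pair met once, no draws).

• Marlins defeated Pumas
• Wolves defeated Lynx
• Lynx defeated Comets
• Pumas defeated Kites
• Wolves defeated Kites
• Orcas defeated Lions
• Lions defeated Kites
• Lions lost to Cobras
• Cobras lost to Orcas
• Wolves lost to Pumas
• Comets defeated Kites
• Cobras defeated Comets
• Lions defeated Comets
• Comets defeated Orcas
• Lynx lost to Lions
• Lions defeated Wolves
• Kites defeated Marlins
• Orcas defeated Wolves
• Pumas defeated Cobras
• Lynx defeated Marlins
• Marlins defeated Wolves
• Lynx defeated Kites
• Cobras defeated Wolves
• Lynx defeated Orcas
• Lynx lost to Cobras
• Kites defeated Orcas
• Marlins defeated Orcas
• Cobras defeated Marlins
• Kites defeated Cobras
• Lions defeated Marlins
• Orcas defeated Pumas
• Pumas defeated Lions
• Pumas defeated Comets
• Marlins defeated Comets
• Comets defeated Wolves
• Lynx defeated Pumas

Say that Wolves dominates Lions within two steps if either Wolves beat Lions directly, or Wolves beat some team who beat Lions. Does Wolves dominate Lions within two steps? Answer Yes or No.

Wolves did not beat Lions directly.
Wolves beat Lynx, Kites, but each of them lost to Lions. No two-step path.

No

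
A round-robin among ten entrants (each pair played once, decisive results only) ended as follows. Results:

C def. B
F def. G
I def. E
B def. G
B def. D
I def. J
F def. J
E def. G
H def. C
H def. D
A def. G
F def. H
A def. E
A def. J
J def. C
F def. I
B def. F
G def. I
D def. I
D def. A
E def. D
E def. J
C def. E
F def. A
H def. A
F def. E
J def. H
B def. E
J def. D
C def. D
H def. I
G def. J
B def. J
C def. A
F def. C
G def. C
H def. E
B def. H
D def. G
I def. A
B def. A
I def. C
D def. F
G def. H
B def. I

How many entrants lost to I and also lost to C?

2

I beat: A, C, E, J.
C beat: A, B, D, E.
Both beat: A, E — 2.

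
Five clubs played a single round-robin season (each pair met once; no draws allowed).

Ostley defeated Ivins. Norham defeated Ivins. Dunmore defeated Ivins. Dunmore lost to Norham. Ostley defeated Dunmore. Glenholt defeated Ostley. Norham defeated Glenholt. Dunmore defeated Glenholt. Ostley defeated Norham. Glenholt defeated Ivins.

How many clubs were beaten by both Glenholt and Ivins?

Glenholt beat: Ostley, Ivins.
Ivins beat: no one.
No one was beaten by both.

0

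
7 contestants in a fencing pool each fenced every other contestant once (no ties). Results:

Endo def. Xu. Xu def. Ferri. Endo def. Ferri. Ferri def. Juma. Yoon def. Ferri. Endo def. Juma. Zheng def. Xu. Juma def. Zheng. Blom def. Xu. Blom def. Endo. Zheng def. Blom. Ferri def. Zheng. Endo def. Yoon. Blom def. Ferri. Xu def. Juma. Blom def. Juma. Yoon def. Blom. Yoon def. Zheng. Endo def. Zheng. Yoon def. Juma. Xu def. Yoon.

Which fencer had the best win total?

Win totals: Yoon 4, Endo 5, Zheng 2, Juma 1, Xu 3, Blom 4, Ferri 2.
Endo leads with 5 wins (next highest: 4).

Endo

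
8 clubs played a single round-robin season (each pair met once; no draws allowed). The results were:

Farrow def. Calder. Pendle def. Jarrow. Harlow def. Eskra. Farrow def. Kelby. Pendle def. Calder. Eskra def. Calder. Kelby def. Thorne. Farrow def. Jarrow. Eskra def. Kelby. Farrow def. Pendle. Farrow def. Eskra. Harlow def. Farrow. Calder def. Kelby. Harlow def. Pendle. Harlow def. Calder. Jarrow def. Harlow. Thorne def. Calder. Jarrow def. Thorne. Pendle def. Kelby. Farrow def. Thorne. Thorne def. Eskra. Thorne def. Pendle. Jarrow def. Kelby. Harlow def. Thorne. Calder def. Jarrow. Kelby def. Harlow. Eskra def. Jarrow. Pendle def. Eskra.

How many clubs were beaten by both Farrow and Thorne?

Farrow beat: Kelby, Thorne, Calder, Pendle, Eskra, Jarrow.
Thorne beat: Calder, Pendle, Eskra.
Both beat: Calder, Pendle, Eskra — 3.

3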